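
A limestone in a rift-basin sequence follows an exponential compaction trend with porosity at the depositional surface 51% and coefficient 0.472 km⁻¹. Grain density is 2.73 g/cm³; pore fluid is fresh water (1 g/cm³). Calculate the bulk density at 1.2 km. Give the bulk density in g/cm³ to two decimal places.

Porosity at depth: φ = 0.51·exp(−0.472×1.2) = 0.51×0.5676 = 0.2895
Bulk density: ρ_b = (1−φ)ρ_g + φ·ρ_f = 0.7105×2.73 + 0.2895×1
       = 1.940 + 0.289 = 2.229 g/cm³

2.23 g/cm³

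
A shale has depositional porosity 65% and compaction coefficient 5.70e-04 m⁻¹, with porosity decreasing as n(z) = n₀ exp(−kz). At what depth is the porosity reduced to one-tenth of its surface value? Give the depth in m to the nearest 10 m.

4040 m

Working in km (1 km = 1000 m; k in km⁻¹ = k in m⁻¹ × 1000):
n/n₀ = 1/10 ⇒ exp(−k·z) = 1/10 ⇒ z = ln(10) / k
z = 2.3026 / 0.57 = 4.040 km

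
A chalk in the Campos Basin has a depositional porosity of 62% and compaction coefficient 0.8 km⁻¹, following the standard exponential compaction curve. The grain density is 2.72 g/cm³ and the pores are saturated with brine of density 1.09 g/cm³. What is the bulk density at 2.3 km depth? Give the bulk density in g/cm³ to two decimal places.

2.56 g/cm³

Porosity at depth: n = 0.62·exp(−0.8×2.3) = 0.62×0.1588 = 0.0985
Bulk density: ρ_b = (1−n)ρ_g + n·ρ_f = 0.9015×2.72 + 0.0985×1.09
       = 2.452 + 0.107 = 2.559 g/cm³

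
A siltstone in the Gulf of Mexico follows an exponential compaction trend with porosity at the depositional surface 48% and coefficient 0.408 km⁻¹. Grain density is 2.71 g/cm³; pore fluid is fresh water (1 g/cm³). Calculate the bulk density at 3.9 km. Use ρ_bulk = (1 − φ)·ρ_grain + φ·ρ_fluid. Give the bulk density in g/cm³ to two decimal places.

2.54 g/cm³

Porosity at depth: φ = 0.48·exp(−0.408×3.9) = 0.48×0.2037 = 0.0978
Bulk density: ρ_b = (1−φ)ρ_g + φ·ρ_f = 0.9022×2.71 + 0.0978×1
       = 2.445 + 0.098 = 2.543 g/cm³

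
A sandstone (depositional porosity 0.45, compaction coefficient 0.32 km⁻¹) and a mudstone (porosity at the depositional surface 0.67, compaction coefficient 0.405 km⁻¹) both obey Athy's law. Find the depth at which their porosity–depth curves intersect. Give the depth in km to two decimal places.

4.68 km

Set n₀ₐ e^(−kₐZ) = n₀ᵦ e^(−kᵦZ) ⇒ ln(n₀ₐ/n₀ᵦ) = (kₐ − kᵦ)·Z
Z = ln(0.45/0.67) / (0.32 − 0.405) = -0.3980 / -0.085 = 4.683 km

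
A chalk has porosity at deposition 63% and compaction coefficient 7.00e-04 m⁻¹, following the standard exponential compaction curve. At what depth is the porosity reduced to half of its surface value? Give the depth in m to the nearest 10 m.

Working in km (1 km = 1000 m; c in km⁻¹ = c in m⁻¹ × 1000):
φ/φ₀ = 1/2 ⇒ exp(−c·Z) = 1/2 ⇒ Z = ln(2) / c
Z = 0.6931 / 0.7 = 0.990 km

990 m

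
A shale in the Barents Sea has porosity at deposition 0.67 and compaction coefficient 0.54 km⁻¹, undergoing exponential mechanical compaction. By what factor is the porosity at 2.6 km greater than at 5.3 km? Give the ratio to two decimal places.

4.30

n(d₁)/n(d₂) = e^(−β·d₁)/e^(−β·d₂) = e^{β(d₂−d₁)}
= exp(0.54 × 2.7) = exp(1.458) = 4.2974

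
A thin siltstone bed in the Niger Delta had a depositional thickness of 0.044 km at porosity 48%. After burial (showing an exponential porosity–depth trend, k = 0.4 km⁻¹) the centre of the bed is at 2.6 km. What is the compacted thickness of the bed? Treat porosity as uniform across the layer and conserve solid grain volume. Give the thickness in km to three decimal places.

Porosity at 2.6 km: phi = 0.48·exp(−0.4×2.6) = 0.1697
Solid-volume conservation: h(1−phi) = h₀(1−phi₀) ⇒ h = h₀·(1−phi₀)/(1−phi)
h = 0.044 × (1 − 0.48)/(1 − 0.1697) = 0.044 × 0.6262 = 0.0276 km

0.028 km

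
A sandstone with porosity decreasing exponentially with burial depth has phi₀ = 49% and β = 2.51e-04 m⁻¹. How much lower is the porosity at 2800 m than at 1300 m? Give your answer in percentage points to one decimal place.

Working in km (1 km = 1000 m; β in km⁻¹ = β in m⁻¹ × 1000):
phi(1.3) = 0.49·e^(−0.251×1.3) = 0.3536
phi(2.8) = 0.49·e^(−0.251×2.8) = 0.2426
Δphi = 0.3536 − 0.2426 = 0.1109

11.1 percentage points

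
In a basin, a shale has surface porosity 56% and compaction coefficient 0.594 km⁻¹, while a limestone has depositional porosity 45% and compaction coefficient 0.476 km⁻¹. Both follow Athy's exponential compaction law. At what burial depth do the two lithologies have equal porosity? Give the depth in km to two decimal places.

1.85 km

Set phi₀ₐ e^(−kₐz) = phi₀ᵦ e^(−kᵦz) ⇒ ln(phi₀ₐ/phi₀ᵦ) = (kₐ − kᵦ)·z
z = ln(0.56/0.45) / (0.594 − 0.476) = 0.2187 / 0.118 = 1.853 km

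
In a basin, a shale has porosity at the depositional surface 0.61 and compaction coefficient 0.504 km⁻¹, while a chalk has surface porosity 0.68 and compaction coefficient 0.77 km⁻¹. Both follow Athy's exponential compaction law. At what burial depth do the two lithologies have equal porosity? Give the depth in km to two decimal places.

Set phi₀ₐ e^(−kₐd) = phi₀ᵦ e^(−kᵦd) ⇒ ln(phi₀ₐ/phi₀ᵦ) = (kₐ − kᵦ)·d
d = ln(0.61/0.68) / (0.504 − 0.77) = -0.1086 / -0.266 = 0.408 km

0.41 km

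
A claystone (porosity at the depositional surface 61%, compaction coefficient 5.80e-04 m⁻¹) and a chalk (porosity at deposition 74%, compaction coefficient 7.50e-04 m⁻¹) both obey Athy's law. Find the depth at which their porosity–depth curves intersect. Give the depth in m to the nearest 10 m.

Working in km (1 km = 1000 m; k in km⁻¹ = k in m⁻¹ × 1000):
Set φ₀ₐ e^(−kₐd) = φ₀ᵦ e^(−kᵦd) ⇒ ln(φ₀ₐ/φ₀ᵦ) = (kₐ − kᵦ)·d
d = ln(0.61/0.74) / (0.58 − 0.75) = -0.1932 / -0.17 = 1.136 km

1140 m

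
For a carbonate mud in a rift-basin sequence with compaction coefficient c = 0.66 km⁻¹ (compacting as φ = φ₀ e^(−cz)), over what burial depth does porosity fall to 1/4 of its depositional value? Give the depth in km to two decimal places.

2.10 km

φ/φ₀ = 1/4 ⇒ exp(−c·z) = 1/4 ⇒ z = ln(4) / c
z = 1.3863 / 0.66 = 2.100 km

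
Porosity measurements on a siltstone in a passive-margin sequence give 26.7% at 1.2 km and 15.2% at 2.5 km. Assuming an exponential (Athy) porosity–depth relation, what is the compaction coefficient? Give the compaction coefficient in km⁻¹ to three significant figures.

Athy: n(Z) = n₀ e^(−cZ) ⇒ n₁/n₂ = e^{c(Z₂−Z₁)} ⇒ c = ln(n₁/n₂)/(Z₂−Z₁)
c = ln(0.267/0.152) / (2.5 − 1.2) = ln(1.757) / 1.3 = 0.5634 / 1.3 = 0.4334 km⁻¹

0.433 km⁻¹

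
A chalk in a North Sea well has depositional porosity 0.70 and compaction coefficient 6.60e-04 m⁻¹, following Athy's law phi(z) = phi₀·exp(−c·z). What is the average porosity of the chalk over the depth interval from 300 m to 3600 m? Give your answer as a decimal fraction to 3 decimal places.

0.234

Working in km (1 km = 1000 m; c in km⁻¹ = c in m⁻¹ × 1000):
⟨phi⟩ = (1/(z₂−z₁)) ∫ phi₀ e^(−cz) dz = phi₀·(e^(−c·z₁) − e^(−c·z₂)) / (c·(z₂−z₁))
e^(−0.66×0.3) = 0.8204; e^(−0.66×3.6) = 0.0929
⟨phi⟩ = 0.7 × (0.8204 − 0.0929) / (0.66 × 3.3) = 0.7 × 0.3340 = 0.2338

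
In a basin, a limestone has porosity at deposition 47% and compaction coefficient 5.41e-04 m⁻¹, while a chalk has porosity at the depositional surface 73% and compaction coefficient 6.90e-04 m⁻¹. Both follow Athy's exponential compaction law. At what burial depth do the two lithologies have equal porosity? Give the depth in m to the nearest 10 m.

2960 m

Working in km (1 km = 1000 m; k in km⁻¹ = k in m⁻¹ × 1000):
Set n₀ₐ e^(−kₐd) = n₀ᵦ e^(−kᵦd) ⇒ ln(n₀ₐ/n₀ᵦ) = (kₐ − kᵦ)·d
d = ln(0.47/0.73) / (0.541 − 0.69) = -0.4403 / -0.149 = 2.955 km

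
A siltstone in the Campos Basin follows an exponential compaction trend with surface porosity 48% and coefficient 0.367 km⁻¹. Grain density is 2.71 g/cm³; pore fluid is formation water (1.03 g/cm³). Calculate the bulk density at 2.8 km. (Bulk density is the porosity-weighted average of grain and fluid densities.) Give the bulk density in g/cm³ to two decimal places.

Porosity at depth: n = 0.48·exp(−0.367×2.8) = 0.48×0.3579 = 0.1718
Bulk density: ρ_b = (1−n)ρ_g + n·ρ_f = 0.8282×2.71 + 0.1718×1.03
       = 2.244 + 0.177 = 2.421 g/cm³

2.42 g/cm³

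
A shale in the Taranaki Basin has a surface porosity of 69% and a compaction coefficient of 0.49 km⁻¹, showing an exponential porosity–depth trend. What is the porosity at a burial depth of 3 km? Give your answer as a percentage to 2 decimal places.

15.86%

φ = φ₀·exp(−c·d) = 0.69 × exp(−0.49 × 3) = 0.69 × exp(−1.47)
  = 0.69 × 0.2299 = 0.1586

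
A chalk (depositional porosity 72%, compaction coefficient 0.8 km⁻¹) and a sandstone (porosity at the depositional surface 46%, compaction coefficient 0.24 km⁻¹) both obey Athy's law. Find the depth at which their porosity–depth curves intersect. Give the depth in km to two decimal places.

Set phi₀ₐ e^(−βₐd) = phi₀ᵦ e^(−βᵦd) ⇒ ln(phi₀ₐ/phi₀ᵦ) = (βₐ − βᵦ)·d
d = ln(0.72/0.46) / (0.8 − 0.24) = 0.4480 / 0.56 = 0.800 km

0.80 km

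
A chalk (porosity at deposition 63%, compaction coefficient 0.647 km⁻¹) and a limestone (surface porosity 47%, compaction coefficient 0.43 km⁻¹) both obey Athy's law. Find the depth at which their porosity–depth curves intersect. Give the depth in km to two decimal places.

1.35 km

Set φ₀ₐ e^(−kₐz) = φ₀ᵦ e^(−kᵦz) ⇒ ln(φ₀ₐ/φ₀ᵦ) = (kₐ − kᵦ)·z
z = ln(0.63/0.47) / (0.647 − 0.43) = 0.2930 / 0.217 = 1.350 km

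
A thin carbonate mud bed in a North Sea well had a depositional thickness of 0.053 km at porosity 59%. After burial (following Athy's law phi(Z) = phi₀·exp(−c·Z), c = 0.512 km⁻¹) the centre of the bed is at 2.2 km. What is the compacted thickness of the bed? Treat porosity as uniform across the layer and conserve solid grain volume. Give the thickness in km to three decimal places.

0.027 km

Porosity at 2.2 km: phi = 0.59·exp(−0.512×2.2) = 0.1913
Solid-volume conservation: h(1−phi) = h₀(1−phi₀) ⇒ h = h₀·(1−phi₀)/(1−phi)
h = 0.053 × (1 − 0.59)/(1 − 0.1913) = 0.053 × 0.5070 = 0.0269 km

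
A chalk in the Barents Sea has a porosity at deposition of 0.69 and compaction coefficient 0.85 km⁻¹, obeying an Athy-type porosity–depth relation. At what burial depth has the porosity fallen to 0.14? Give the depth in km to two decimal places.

1.88 km

Invert Athy's law: Z = ln(φ₀/φ) / k
Z = ln(0.69/0.14) / 0.85 = ln(4.929) / 0.85 = 1.5950 / 0.85 = 1.877 km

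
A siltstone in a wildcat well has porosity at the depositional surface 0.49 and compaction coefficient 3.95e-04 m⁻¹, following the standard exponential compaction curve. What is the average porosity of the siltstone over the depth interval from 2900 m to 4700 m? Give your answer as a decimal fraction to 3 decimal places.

Working in km (1 km = 1000 m; k in km⁻¹ = k in m⁻¹ × 1000):
⟨n⟩ = (1/(Z₂−Z₁)) ∫ n₀ e^(−kZ) dZ = n₀·(e^(−k·Z₁) − e^(−k·Z₂)) / (k·(Z₂−Z₁))
e^(−0.395×2.9) = 0.3181; e^(−0.395×4.7) = 0.1562
⟨n⟩ = 0.49 × (0.3181 − 0.1562) / (0.395 × 1.8) = 0.49 × 0.2276 = 0.1115

0.112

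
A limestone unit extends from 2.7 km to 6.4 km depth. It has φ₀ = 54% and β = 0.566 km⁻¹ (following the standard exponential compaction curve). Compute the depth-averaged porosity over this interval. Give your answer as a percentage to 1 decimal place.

⟨φ⟩ = (1/(d₂−d₁)) ∫ φ₀ e^(−βd) dd = φ₀·(e^(−β·d₁) − e^(−β·d₂)) / (β·(d₂−d₁))
e^(−0.566×2.7) = 0.2169; e^(−0.566×6.4) = 0.0267
⟨φ⟩ = 0.54 × (0.2169 − 0.0267) / (0.566 × 3.7) = 0.54 × 0.0908 = 0.0490

4.9%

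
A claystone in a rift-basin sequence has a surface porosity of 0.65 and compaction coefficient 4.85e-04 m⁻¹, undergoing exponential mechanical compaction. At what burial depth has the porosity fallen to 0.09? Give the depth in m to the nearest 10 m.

4080 m

Working in km (1 km = 1000 m; β in km⁻¹ = β in m⁻¹ × 1000):
Invert Athy's law: d = ln(phi₀/phi) / β
d = ln(0.65/0.09) / 0.485 = ln(7.222) / 0.485 = 1.9772 / 0.485 = 4.077 km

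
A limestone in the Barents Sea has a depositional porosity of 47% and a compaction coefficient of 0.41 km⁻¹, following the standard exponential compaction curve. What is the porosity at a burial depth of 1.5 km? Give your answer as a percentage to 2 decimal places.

φ = φ₀·exp(−c·z) = 0.47 × exp(−0.41 × 1.5) = 0.47 × exp(−0.615)
  = 0.47 × 0.5406 = 0.2541

25.41%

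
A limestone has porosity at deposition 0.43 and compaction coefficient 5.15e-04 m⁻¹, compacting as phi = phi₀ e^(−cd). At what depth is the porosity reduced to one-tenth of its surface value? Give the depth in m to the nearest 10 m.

4470 m

Working in km (1 km = 1000 m; c in km⁻¹ = c in m⁻¹ × 1000):
phi/phi₀ = 1/10 ⇒ exp(−c·d) = 1/10 ⇒ d = ln(10) / c
d = 2.3026 / 0.515 = 4.471 km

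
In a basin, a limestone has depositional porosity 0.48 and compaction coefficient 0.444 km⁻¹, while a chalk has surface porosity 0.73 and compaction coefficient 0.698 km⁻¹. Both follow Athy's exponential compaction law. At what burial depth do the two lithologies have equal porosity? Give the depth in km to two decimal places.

Set n₀ₐ e^(−βₐz) = n₀ᵦ e^(−βᵦz) ⇒ ln(n₀ₐ/n₀ᵦ) = (βₐ − βᵦ)·z
z = ln(0.48/0.73) / (0.444 − 0.698) = -0.4193 / -0.254 = 1.651 km

1.65 km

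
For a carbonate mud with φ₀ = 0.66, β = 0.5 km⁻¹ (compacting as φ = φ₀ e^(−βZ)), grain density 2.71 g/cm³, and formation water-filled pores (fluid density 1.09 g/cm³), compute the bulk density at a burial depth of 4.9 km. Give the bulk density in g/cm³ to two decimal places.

Porosity at depth: φ = 0.66·exp(−0.5×4.9) = 0.66×0.0863 = 0.0570
Bulk density: ρ_b = (1−φ)ρ_g + φ·ρ_f = 0.9430×2.71 + 0.0570×1.09
       = 2.556 + 0.062 = 2.618 g/cm³

2.62 g/cm³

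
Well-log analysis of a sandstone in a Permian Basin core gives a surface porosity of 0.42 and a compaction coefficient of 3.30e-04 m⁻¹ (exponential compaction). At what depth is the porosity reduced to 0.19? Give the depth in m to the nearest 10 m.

Working in km (1 km = 1000 m; β in km⁻¹ = β in m⁻¹ × 1000):
Invert Athy's law: z = ln(n₀/n) / β
z = ln(0.42/0.19) / 0.33 = ln(2.211) / 0.33 = 0.7932 / 0.33 = 2.404 km

2400 m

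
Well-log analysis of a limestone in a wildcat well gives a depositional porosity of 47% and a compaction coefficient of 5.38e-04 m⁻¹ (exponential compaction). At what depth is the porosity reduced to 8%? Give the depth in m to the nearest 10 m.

Working in km (1 km = 1000 m; k in km⁻¹ = k in m⁻¹ × 1000):
Invert Athy's law: Z = ln(n₀/n) / k
Z = ln(0.47/0.08) / 0.538 = ln(5.875) / 0.538 = 1.7707 / 0.538 = 3.291 km

3290 m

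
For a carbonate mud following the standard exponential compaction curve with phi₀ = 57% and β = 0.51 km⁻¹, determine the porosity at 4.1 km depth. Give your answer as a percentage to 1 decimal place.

phi = phi₀·exp(−β·Z) = 0.57 × exp(−0.51 × 4.1) = 0.57 × exp(−2.091)
  = 0.57 × 0.1236 = 0.0704

7.0%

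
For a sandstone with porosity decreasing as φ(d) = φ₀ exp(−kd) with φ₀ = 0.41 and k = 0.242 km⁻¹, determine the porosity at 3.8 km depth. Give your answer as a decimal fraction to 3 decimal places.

0.163

φ = φ₀·exp(−k·d) = 0.41 × exp(−0.242 × 3.8) = 0.41 × exp(−0.9196)
  = 0.41 × 0.3987 = 0.1635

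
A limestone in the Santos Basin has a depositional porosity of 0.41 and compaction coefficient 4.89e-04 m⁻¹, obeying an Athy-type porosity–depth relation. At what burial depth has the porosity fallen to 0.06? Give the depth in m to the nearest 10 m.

Working in km (1 km = 1000 m; k in km⁻¹ = k in m⁻¹ × 1000):
Invert Athy's law: Z = ln(φ₀/φ) / k
Z = ln(0.41/0.06) / 0.489 = ln(6.833) / 0.489 = 1.9218 / 0.489 = 3.930 km

3930 m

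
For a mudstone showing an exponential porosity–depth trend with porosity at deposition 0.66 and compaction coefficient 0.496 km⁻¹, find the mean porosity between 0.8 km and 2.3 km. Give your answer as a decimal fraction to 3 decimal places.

0.313

⟨φ⟩ = (1/(d₂−d₁)) ∫ φ₀ e^(−kd) dd = φ₀·(e^(−k·d₁) − e^(−k·d₂)) / (k·(d₂−d₁))
e^(−0.496×0.8) = 0.6725; e^(−0.496×2.3) = 0.3196
⟨φ⟩ = 0.66 × (0.6725 − 0.3196) / (0.496 × 1.5) = 0.66 × 0.4743 = 0.3131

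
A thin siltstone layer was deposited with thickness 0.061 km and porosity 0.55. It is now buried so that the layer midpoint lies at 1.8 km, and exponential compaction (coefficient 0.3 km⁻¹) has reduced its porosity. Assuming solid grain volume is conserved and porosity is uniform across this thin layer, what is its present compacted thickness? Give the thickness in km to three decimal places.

0.040 km

Porosity at 1.8 km: φ = 0.55·exp(−0.3×1.8) = 0.3205
Solid-volume conservation: h(1−φ) = h₀(1−φ₀) ⇒ h = h₀·(1−φ₀)/(1−φ)
h = 0.061 × (1 − 0.55)/(1 − 0.3205) = 0.061 × 0.6623 = 0.0404 km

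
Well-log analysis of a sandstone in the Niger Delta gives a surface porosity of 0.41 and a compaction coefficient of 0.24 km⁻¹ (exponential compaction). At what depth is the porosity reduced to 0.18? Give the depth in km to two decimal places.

Invert Athy's law: d = ln(phi₀/phi) / c
d = ln(0.41/0.18) / 0.24 = ln(2.278) / 0.24 = 0.8232 / 0.24 = 3.430 km

3.43 km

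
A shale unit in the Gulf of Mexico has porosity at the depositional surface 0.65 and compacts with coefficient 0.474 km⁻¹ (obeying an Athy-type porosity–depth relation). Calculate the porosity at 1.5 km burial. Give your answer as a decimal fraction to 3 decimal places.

0.319

φ = φ₀·exp(−k·z) = 0.65 × exp(−0.474 × 1.5) = 0.65 × exp(−0.711)
  = 0.65 × 0.4912 = 0.3192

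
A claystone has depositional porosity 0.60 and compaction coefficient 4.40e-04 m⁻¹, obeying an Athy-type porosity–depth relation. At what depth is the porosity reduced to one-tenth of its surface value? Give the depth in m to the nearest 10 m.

5230 m

Working in km (1 km = 1000 m; k in km⁻¹ = k in m⁻¹ × 1000):
phi/phi₀ = 1/10 ⇒ exp(−k·d) = 1/10 ⇒ d = ln(10) / k
d = 2.3026 / 0.44 = 5.233 km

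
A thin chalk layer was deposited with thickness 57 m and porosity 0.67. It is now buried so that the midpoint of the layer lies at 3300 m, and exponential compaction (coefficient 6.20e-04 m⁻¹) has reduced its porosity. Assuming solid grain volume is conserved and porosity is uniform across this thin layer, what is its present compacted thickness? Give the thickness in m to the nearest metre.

21 m

Working in km (1 km = 1000 m; β in km⁻¹ = β in m⁻¹ × 1000):
Porosity at 3.3 km: n = 0.67·exp(−0.62×3.3) = 0.0866
Solid-volume conservation: h(1−n) = h₀(1−n₀) ⇒ h = h₀·(1−n₀)/(1−n)
h = 0.057 × (1 − 0.67)/(1 − 0.0866) = 0.057 × 0.3613 = 0.0206 km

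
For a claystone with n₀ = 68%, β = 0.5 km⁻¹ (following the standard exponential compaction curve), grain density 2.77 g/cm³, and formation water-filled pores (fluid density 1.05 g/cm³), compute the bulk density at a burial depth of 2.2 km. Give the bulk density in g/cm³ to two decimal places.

Porosity at depth: n = 0.68·exp(−0.5×2.2) = 0.68×0.3329 = 0.2264
Bulk density: ρ_b = (1−n)ρ_g + n·ρ_f = 0.7736×2.77 + 0.2264×1.05
       = 2.143 + 0.238 = 2.381 g/cm³

2.38 g/cm³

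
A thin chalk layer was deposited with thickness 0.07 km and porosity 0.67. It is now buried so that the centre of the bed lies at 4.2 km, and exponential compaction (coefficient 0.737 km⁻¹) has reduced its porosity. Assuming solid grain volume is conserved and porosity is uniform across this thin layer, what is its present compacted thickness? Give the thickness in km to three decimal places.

0.024 km

Porosity at 4.2 km: n = 0.67·exp(−0.737×4.2) = 0.0303
Solid-volume conservation: h(1−n) = h₀(1−n₀) ⇒ h = h₀·(1−n₀)/(1−n)
h = 0.07 × (1 − 0.67)/(1 − 0.0303) = 0.07 × 0.3403 = 0.0238 km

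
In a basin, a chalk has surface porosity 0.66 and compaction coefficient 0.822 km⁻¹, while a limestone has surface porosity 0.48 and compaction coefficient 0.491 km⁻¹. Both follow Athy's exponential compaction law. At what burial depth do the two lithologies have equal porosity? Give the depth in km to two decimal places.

Set n₀ₐ e^(−βₐd) = n₀ᵦ e^(−βᵦd) ⇒ ln(n₀ₐ/n₀ᵦ) = (βₐ − βᵦ)·d
d = ln(0.66/0.48) / (0.822 − 0.491) = 0.3185 / 0.331 = 0.962 km

0.96 km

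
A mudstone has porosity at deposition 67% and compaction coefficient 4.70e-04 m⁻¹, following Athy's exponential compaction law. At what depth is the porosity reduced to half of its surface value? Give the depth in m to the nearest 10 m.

Working in km (1 km = 1000 m; k in km⁻¹ = k in m⁻¹ × 1000):
φ/φ₀ = 1/2 ⇒ exp(−k·d) = 1/2 ⇒ d = ln(2) / k
d = 0.6931 / 0.47 = 1.475 km

1470 m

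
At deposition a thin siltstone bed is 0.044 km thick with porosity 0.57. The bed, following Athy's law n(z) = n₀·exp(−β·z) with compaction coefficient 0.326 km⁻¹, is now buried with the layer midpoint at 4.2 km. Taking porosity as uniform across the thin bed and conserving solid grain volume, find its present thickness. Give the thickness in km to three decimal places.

0.022 km

Porosity at 4.2 km: n = 0.57·exp(−0.326×4.2) = 0.1450
Solid-volume conservation: h(1−n) = h₀(1−n₀) ⇒ h = h₀·(1−n₀)/(1−n)
h = 0.044 × (1 − 0.57)/(1 − 0.1450) = 0.044 × 0.5029 = 0.0221 km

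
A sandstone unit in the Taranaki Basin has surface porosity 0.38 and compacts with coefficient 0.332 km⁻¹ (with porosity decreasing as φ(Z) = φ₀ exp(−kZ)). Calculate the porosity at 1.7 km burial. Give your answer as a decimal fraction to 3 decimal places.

φ = φ₀·exp(−k·Z) = 0.38 × exp(−0.332 × 1.7) = 0.38 × exp(−0.5644)
  = 0.38 × 0.5687 = 0.2161

0.216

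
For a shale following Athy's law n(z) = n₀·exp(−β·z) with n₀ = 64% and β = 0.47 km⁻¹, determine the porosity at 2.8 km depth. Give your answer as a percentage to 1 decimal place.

n = n₀·exp(−β·z) = 0.64 × exp(−0.47 × 2.8) = 0.64 × exp(−1.316)
  = 0.64 × 0.2682 = 0.1717

17.2%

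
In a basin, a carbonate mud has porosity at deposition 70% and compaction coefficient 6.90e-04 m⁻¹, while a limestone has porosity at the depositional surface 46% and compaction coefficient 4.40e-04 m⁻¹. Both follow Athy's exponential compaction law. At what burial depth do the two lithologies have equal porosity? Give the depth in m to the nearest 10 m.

Working in km (1 km = 1000 m; k in km⁻¹ = k in m⁻¹ × 1000):
Set phi₀ₐ e^(−kₐz) = phi₀ᵦ e^(−kᵦz) ⇒ ln(phi₀ₐ/phi₀ᵦ) = (kₐ − kᵦ)·z
z = ln(0.7/0.46) / (0.69 − 0.44) = 0.4199 / 0.25 = 1.679 km

1680 m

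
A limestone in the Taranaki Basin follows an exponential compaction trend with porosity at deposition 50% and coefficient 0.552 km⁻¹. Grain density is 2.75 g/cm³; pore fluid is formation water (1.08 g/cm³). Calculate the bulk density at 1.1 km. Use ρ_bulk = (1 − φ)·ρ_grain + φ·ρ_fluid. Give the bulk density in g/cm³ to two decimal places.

Porosity at depth: n = 0.5·exp(−0.552×1.1) = 0.5×0.5449 = 0.2724
Bulk density: ρ_b = (1−n)ρ_g + n·ρ_f = 0.7276×2.75 + 0.2724×1.08
       = 2.001 + 0.294 = 2.295 g/cm³

2.30 g/cm³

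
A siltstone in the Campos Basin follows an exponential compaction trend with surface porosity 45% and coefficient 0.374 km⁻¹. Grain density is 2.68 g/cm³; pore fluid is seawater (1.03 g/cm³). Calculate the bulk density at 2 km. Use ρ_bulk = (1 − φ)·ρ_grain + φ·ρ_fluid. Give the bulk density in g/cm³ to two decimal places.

Porosity at depth: phi = 0.45·exp(−0.374×2) = 0.45×0.4733 = 0.2130
Bulk density: ρ_b = (1−phi)ρ_g + phi·ρ_f = 0.7870×2.68 + 0.2130×1.03
       = 2.109 + 0.219 = 2.329 g/cm³

2.33 g/cm³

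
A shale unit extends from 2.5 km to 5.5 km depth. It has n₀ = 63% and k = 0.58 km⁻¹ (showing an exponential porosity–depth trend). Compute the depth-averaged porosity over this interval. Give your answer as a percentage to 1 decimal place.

⟨n⟩ = (1/(z₂−z₁)) ∫ n₀ e^(−kz) dz = n₀·(e^(−k·z₁) − e^(−k·z₂)) / (k·(z₂−z₁))
e^(−0.58×2.5) = 0.2346; e^(−0.58×5.5) = 0.0412
⟨n⟩ = 0.63 × (0.2346 − 0.0412) / (0.58 × 3) = 0.63 × 0.1111 = 0.0700

7.0%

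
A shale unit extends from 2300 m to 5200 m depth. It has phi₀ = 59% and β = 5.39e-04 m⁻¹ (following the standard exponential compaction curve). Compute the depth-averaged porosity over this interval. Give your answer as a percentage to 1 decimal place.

8.6%

Working in km (1 km = 1000 m; β in km⁻¹ = β in m⁻¹ × 1000):
⟨phi⟩ = (1/(Z₂−Z₁)) ∫ phi₀ e^(−βZ) dZ = phi₀·(e^(−β·Z₁) − e^(−β·Z₂)) / (β·(Z₂−Z₁))
e^(−0.539×2.3) = 0.2895; e^(−0.539×5.2) = 0.0606
⟨phi⟩ = 0.59 × (0.2895 − 0.0606) / (0.539 × 2.9) = 0.59 × 0.1464 = 0.0864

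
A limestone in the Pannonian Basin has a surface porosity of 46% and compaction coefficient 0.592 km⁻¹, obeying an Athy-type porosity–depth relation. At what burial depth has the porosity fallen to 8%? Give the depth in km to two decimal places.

Invert Athy's law: z = ln(φ₀/φ) / c
z = ln(0.46/0.08) / 0.592 = ln(5.75) / 0.592 = 1.7492 / 0.592 = 2.955 km

2.95 km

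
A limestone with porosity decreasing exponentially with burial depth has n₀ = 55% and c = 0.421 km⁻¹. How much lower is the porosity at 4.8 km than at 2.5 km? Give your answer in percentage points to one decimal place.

11.9 percentage points

n(2.5) = 0.55·e^(−0.421×2.5) = 0.1920
n(4.8) = 0.55·e^(−0.421×4.8) = 0.0729
Δn = 0.1920 − 0.0729 = 0.1191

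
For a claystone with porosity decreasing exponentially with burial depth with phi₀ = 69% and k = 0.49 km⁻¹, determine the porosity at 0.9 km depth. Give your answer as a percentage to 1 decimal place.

44.4%

phi = phi₀·exp(−k·Z) = 0.69 × exp(−0.49 × 0.9) = 0.69 × exp(−0.441)
  = 0.69 × 0.6434 = 0.4439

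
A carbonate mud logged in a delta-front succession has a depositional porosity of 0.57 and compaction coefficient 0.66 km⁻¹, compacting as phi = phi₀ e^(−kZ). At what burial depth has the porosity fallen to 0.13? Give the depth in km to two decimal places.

2.24 km

Invert Athy's law: Z = ln(phi₀/phi) / k
Z = ln(0.57/0.13) / 0.66 = ln(4.385) / 0.66 = 1.4781 / 0.66 = 2.240 km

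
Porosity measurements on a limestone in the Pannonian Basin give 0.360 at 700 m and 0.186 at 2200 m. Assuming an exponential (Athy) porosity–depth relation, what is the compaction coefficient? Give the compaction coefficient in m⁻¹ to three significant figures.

0.000440 m⁻¹

Working in km (1 km = 1000 m; c in km⁻¹ = c in m⁻¹ × 1000):
Athy: n(d) = n₀ e^(−cd) ⇒ n₁/n₂ = e^{c(d₂−d₁)} ⇒ c = ln(n₁/n₂)/(d₂−d₁)
c = ln(0.36/0.186) / (2.2 − 0.7) = ln(1.935) / 1.5 = 0.6604 / 1.5 = 0.4402 km⁻¹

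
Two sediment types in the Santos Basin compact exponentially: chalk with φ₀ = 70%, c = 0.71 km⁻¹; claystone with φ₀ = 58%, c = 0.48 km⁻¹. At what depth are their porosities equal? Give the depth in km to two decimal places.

Set φ₀ₐ e^(−cₐZ) = φ₀ᵦ e^(−cᵦZ) ⇒ ln(φ₀ₐ/φ₀ᵦ) = (cₐ − cᵦ)·Z
Z = ln(0.7/0.58) / (0.71 − 0.48) = 0.1881 / 0.23 = 0.818 km

0.82 km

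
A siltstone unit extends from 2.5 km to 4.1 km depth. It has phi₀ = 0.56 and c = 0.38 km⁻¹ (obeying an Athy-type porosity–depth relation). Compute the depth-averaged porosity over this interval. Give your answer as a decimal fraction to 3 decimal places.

0.162

⟨phi⟩ = (1/(Z₂−Z₁)) ∫ phi₀ e^(−cZ) dZ = phi₀·(e^(−c·Z₁) − e^(−c·Z₂)) / (c·(Z₂−Z₁))
e^(−0.38×2.5) = 0.3867; e^(−0.38×4.1) = 0.2106
⟨phi⟩ = 0.56 × (0.3867 − 0.2106) / (0.38 × 1.6) = 0.56 × 0.2898 = 0.1623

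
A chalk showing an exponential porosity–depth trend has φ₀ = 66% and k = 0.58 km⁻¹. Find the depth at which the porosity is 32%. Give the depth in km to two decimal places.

1.25 km

Invert Athy's law: z = ln(φ₀/φ) / k
z = ln(0.66/0.32) / 0.58 = ln(2.062) / 0.58 = 0.7239 / 0.58 = 1.248 km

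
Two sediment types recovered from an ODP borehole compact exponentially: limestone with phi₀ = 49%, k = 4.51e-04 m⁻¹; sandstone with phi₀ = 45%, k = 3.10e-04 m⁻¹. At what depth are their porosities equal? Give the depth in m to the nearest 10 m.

Working in km (1 km = 1000 m; k in km⁻¹ = k in m⁻¹ × 1000):
Set phi₀ₐ e^(−kₐd) = phi₀ᵦ e^(−kᵦd) ⇒ ln(phi₀ₐ/phi₀ᵦ) = (kₐ − kᵦ)·d
d = ln(0.49/0.45) / (0.451 − 0.31) = 0.0852 / 0.141 = 0.604 km

600 m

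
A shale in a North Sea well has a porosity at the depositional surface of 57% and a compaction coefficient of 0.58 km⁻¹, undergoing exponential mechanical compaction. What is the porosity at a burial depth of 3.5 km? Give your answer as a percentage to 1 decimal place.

7.5%

φ = φ₀·exp(−c·z) = 0.57 × exp(−0.58 × 3.5) = 0.57 × exp(−2.03)
  = 0.57 × 0.1313 = 0.0749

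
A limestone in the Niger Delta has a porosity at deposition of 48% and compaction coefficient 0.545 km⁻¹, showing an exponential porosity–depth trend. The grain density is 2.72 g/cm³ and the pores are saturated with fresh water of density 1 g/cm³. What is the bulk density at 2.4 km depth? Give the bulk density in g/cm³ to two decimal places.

Porosity at depth: n = 0.48·exp(−0.545×2.4) = 0.48×0.2704 = 0.1298
Bulk density: ρ_b = (1−n)ρ_g + n·ρ_f = 0.8702×2.72 + 0.1298×1
       = 2.367 + 0.130 = 2.497 g/cm³

2.50 g/cm³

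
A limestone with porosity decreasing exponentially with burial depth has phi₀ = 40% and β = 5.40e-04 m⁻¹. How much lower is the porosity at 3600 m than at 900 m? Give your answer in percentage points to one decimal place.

18.9 percentage points

Working in km (1 km = 1000 m; β in km⁻¹ = β in m⁻¹ × 1000):
phi(0.9) = 0.4·e^(−0.54×0.9) = 0.2460
phi(3.6) = 0.4·e^(−0.54×3.6) = 0.0573
Δphi = 0.2460 − 0.0573 = 0.1888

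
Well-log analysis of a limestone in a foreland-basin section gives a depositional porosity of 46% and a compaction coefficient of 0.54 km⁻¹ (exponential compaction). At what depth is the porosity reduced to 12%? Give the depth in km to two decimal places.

Invert Athy's law: Z = ln(φ₀/φ) / c
Z = ln(0.46/0.12) / 0.54 = ln(3.833) / 0.54 = 1.3437 / 0.54 = 2.488 km

2.49 km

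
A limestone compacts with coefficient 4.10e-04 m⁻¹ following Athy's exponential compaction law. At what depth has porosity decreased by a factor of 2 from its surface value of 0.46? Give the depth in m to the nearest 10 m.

1690 m

Working in km (1 km = 1000 m; β in km⁻¹ = β in m⁻¹ × 1000):
φ/φ₀ = 1/2 ⇒ exp(−β·z) = 1/2 ⇒ z = ln(2) / β
z = 0.6931 / 0.41 = 1.691 km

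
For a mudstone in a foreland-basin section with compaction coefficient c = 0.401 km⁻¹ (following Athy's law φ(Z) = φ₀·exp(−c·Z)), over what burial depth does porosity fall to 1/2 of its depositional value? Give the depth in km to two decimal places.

φ/φ₀ = 1/2 ⇒ exp(−c·Z) = 1/2 ⇒ Z = ln(2) / c
Z = 0.6931 / 0.401 = 1.729 km

1.73 km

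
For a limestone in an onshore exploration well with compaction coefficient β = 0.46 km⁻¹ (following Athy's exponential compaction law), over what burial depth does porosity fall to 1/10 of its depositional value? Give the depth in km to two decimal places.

5.01 km

φ/φ₀ = 1/10 ⇒ exp(−β·d) = 1/10 ⇒ d = ln(10) / β
d = 2.3026 / 0.46 = 5.006 km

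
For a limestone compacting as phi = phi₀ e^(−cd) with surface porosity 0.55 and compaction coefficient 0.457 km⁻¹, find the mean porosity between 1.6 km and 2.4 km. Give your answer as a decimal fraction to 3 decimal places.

0.222

⟨phi⟩ = (1/(d₂−d₁)) ∫ phi₀ e^(−cd) dd = phi₀·(e^(−c·d₁) − e^(−c·d₂)) / (c·(d₂−d₁))
e^(−0.457×1.6) = 0.4813; e^(−0.457×2.4) = 0.3339
⟨phi⟩ = 0.55 × (0.4813 − 0.3339) / (0.457 × 0.8) = 0.55 × 0.4032 = 0.2217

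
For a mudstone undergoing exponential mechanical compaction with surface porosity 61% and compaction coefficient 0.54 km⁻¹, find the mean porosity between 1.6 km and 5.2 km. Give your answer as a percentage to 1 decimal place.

⟨phi⟩ = (1/(d₂−d₁)) ∫ phi₀ e^(−cd) dd = phi₀·(e^(−c·d₁) − e^(−c·d₂)) / (c·(d₂−d₁))
e^(−0.54×1.6) = 0.4215; e^(−0.54×5.2) = 0.0603
⟨phi⟩ = 0.61 × (0.4215 − 0.0603) / (0.54 × 3.6) = 0.61 × 0.1858 = 0.1133

11.3%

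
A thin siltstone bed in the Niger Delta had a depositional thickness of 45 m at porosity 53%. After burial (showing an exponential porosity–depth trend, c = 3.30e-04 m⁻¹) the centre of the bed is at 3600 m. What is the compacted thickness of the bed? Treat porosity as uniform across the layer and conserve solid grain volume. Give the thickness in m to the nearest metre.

25 m

Working in km (1 km = 1000 m; c in km⁻¹ = c in m⁻¹ × 1000):
Porosity at 3.6 km: φ = 0.53·exp(−0.33×3.6) = 0.1616
Solid-volume conservation: h(1−φ) = h₀(1−φ₀) ⇒ h = h₀·(1−φ₀)/(1−φ)
h = 0.045 × (1 − 0.53)/(1 − 0.1616) = 0.045 × 0.5606 = 0.0252 km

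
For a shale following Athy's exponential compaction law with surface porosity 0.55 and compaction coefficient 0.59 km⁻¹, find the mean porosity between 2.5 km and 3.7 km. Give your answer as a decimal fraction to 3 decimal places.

⟨n⟩ = (1/(Z₂−Z₁)) ∫ n₀ e^(−cZ) dZ = n₀·(e^(−c·Z₁) − e^(−c·Z₂)) / (c·(Z₂−Z₁))
e^(−0.59×2.5) = 0.2288; e^(−0.59×3.7) = 0.1127
⟨n⟩ = 0.55 × (0.2288 − 0.1127) / (0.59 × 1.2) = 0.55 × 0.1639 = 0.0902

0.090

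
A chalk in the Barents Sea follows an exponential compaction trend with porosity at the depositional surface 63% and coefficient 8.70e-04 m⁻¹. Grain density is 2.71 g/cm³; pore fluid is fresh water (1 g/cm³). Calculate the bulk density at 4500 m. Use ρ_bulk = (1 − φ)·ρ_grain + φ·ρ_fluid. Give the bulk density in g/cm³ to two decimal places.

2.69 g/cm³

Working in km (1 km = 1000 m; c in km⁻¹ = c in m⁻¹ × 1000):
Porosity at depth: n = 0.63·exp(−0.87×4.5) = 0.63×0.0199 = 0.0126
Bulk density: ρ_b = (1−n)ρ_g + n·ρ_f = 0.9874×2.71 + 0.0126×1
       = 2.676 + 0.013 = 2.689 g/cm³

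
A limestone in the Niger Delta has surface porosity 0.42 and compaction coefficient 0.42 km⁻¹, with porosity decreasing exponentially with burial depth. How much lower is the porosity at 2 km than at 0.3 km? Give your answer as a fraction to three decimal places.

n(0.3) = 0.42·e^(−0.42×0.3) = 0.3703
n(2) = 0.42·e^(−0.42×2) = 0.1813
Δn = 0.3703 − 0.1813 = 0.1890

0.189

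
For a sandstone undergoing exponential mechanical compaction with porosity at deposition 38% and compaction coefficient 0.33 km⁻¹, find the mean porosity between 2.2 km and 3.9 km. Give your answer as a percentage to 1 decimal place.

14.1%

⟨phi⟩ = (1/(Z₂−Z₁)) ∫ phi₀ e^(−cZ) dZ = phi₀·(e^(−c·Z₁) − e^(−c·Z₂)) / (c·(Z₂−Z₁))
e^(−0.33×2.2) = 0.4838; e^(−0.33×3.9) = 0.2761
⟨phi⟩ = 0.38 × (0.4838 − 0.2761) / (0.33 × 1.7) = 0.38 × 0.3703 = 0.1407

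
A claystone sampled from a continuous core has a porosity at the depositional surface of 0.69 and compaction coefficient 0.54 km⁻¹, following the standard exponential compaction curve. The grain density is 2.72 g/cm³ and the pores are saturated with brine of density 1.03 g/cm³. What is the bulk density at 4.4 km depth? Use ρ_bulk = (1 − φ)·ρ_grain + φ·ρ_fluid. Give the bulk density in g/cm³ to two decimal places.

Porosity at depth: φ = 0.69·exp(−0.54×4.4) = 0.69×0.0929 = 0.0641
Bulk density: ρ_b = (1−φ)ρ_g + φ·ρ_f = 0.9359×2.72 + 0.0641×1.03
       = 2.546 + 0.066 = 2.612 g/cm³

2.61 g/cm³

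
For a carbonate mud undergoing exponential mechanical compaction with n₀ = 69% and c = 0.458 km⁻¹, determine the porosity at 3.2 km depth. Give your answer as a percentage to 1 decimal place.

n = n₀·exp(−c·z) = 0.69 × exp(−0.458 × 3.2) = 0.69 × exp(−1.466)
  = 0.69 × 0.2309 = 0.1593

15.9%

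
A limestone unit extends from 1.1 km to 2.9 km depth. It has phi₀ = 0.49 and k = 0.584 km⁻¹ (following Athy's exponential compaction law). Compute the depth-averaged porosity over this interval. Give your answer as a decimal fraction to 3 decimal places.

0.159

⟨phi⟩ = (1/(z₂−z₁)) ∫ phi₀ e^(−kz) dz = phi₀·(e^(−k·z₁) − e^(−k·z₂)) / (k·(z₂−z₁))
e^(−0.584×1.1) = 0.5260; e^(−0.584×2.9) = 0.1839
⟨phi⟩ = 0.49 × (0.5260 − 0.1839) / (0.584 × 1.8) = 0.49 × 0.3255 = 0.1595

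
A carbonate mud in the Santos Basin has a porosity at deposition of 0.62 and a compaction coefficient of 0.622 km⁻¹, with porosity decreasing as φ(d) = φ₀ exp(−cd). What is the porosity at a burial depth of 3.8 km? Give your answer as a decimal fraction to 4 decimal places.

0.0583

φ = φ₀·exp(−c·d) = 0.62 × exp(−0.622 × 3.8) = 0.62 × exp(−2.364)
  = 0.62 × 0.0941 = 0.0583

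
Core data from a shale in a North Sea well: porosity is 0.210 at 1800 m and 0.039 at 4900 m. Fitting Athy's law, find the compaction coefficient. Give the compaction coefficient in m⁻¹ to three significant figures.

0.000543 m⁻¹

Working in km (1 km = 1000 m; k in km⁻¹ = k in m⁻¹ × 1000):
Athy: φ(d) = φ₀ e^(−kd) ⇒ φ₁/φ₂ = e^{k(d₂−d₁)} ⇒ k = ln(φ₁/φ₂)/(d₂−d₁)
k = ln(0.21/0.039) / (4.9 − 1.8) = ln(5.385) / 3.1 = 1.6835 / 3.1 = 0.5431 km⁻¹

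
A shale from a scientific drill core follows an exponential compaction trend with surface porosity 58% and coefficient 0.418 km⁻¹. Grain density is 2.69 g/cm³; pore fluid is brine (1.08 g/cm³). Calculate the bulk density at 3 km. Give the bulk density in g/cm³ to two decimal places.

2.42 g/cm³

Porosity at depth: phi = 0.58·exp(−0.418×3) = 0.58×0.2854 = 0.1655
Bulk density: ρ_b = (1−phi)ρ_g + phi·ρ_f = 0.8345×2.69 + 0.1655×1.08
       = 2.245 + 0.179 = 2.424 g/cm³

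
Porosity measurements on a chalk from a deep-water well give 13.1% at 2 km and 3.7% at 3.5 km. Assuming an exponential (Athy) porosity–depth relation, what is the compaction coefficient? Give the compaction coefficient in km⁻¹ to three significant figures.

0.843 km⁻¹

Athy: φ(d) = φ₀ e^(−kd) ⇒ φ₁/φ₂ = e^{k(d₂−d₁)} ⇒ k = ln(φ₁/φ₂)/(d₂−d₁)
k = ln(0.131/0.037) / (3.5 − 2) = ln(3.541) / 1.5 = 1.2643 / 1.5 = 0.8429 km⁻¹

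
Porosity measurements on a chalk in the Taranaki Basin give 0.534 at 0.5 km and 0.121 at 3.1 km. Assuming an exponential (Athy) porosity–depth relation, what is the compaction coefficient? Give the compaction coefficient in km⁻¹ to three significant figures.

0.571 km⁻¹

Athy: φ(z) = φ₀ e^(−kz) ⇒ φ₁/φ₂ = e^{k(z₂−z₁)} ⇒ k = ln(φ₁/φ₂)/(z₂−z₁)
k = ln(0.534/0.121) / (3.1 − 0.5) = ln(4.413) / 2.6 = 1.4846 / 2.6 = 0.571 km⁻¹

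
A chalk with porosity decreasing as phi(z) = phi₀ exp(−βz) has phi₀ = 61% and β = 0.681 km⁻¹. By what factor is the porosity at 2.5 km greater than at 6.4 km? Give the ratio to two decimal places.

phi(z₁)/phi(z₂) = e^(−β·z₁)/e^(−β·z₂) = e^{β(z₂−z₁)}
= exp(0.681 × 3.9) = exp(2.656) = 14.2378

14.24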